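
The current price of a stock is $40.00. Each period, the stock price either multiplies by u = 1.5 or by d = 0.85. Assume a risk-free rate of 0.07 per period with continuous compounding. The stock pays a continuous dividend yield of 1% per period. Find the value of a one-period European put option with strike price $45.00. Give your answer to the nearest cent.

$6.91

Per-period risk-free factor R = e^0.07 = 1.0725; dividend-adjusted growth = e^(0.07−0.01) = 1.0618.
Risk-neutral probability p = (1.0618 − 0.85)/(1.5 − 0.85) = 0.2118/0.6500 = 0.3259
Terminal stock prices: S_u = 60, S_d = 34
Terminal payoffs (K − S): max(-15, 0) = 0, max(11, 0) = 11
Node 0 (S = 40): V_0 = e^(−0.07)·[0.3259·0.0000 + 0.6741·11.0000] = 6.9138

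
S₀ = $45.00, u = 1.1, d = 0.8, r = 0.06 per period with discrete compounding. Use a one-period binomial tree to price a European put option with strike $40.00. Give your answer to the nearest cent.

Risk-neutral probability p = (1 + 0.06 − 0.8)/(1.1 − 0.8) = 0.2600/0.3000 = 0.8667
Terminal stock prices: S_u = 49.5, S_d = 36
Terminal payoffs (K − S): max(-9.5, 0) = 0, max(4, 0) = 4
Node 0 (S = 45): V_0 = 1/1.06·[0.8667·0.0000 + 0.1333·4.0000] = 0.5031

$0.50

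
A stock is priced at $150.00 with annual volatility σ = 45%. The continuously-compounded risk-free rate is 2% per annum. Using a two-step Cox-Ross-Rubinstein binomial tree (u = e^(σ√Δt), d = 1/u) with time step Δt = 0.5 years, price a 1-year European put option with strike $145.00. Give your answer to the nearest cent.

$20.41

CRR parameters: u = e^(σ√Δt) = e^(0.45·√0.5) = 1.3746, d = 1/u = 0.7275
Per-period rate: rΔt = 0.02·0.5 = 0.01, so R = e^0.01 = 1.0101
Risk-neutral probability p = (e^0.01 − 0.7275)/(1.3746 − 0.7275) = 0.2826/0.6472 = 0.4366
Terminal stock prices: S_uu = 283.4, S_ud = 150, S_dd = 79.38
Terminal payoffs (K − S): max(-138.4, 0) = 0, max(-5, 0) = 0, max(65.62, 0) = 65.62
Node u (S = 206.2): V_u = e^(−0.01)·[0.4366·0.0000 + 0.5634·0.0000] = 0.0000
Node d (S = 109.1): V_d = e^(−0.01)·[0.4366·0.0000 + 0.5634·65.6206] = 36.5999
Node 0 (S = 150): V_0 = e^(−0.01)·[0.4366·0.0000 + 0.5634·36.5999] = 20.4136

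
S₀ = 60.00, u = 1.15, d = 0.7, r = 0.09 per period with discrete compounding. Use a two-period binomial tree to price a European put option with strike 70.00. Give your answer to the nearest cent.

Risk-neutral probability p = (1 + 0.09 − 0.7)/(1.15 − 0.7) = 0.3900/0.4500 = 0.8667
Terminal stock prices: S_uu = 79.35, S_ud = 48.3, S_dd = 29.4
Terminal payoffs (K − S): max(-9.35, 0) = 0, max(21.7, 0) = 21.7, max(40.6, 0) = 40.6
Node u (S = 69): V_u = 1/1.09·[0.8667·0.0000 + 0.1333·21.7000] = 2.6544
Node d (S = 42): V_d = 1/1.09·[0.8667·21.7000 + 0.1333·40.6000] = 22.2202
Node 0 (S = 60): V_0 = 1/1.09·[0.8667·2.6544 + 0.1333·22.2202] = 4.8286

4.83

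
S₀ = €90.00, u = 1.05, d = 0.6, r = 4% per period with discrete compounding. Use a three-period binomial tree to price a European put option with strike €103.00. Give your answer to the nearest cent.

Risk-neutral probability p = (1 + 0.04 − 0.6)/(1.05 − 0.6) = 0.4400/0.4500 = 0.9778
Terminal stock prices: S_uuu = 104.2, S_uud = 59.54, S_udd = 34.02, S_ddd = 19.44
Terminal payoffs (K − S): max(-1.186, 0) = 0, max(43.46, 0) = 43.46, max(68.98, 0) = 68.98, max(83.56, 0) = 83.56
Node uu (S = 99.23): V_uu = 1/1.04·[0.9778·0.0000 + 0.0222·43.4650] = 0.9287
Node ud (S = 56.7): V_ud = 1/1.04·[0.9778·43.4650 + 0.0222·68.9800] = 42.3385
Node dd (S = 32.4): V_dd = 1/1.04·[0.9778·68.9800 + 0.0222·83.5600] = 66.6385
Node u (S = 94.5): V_u = 1/1.04·[0.9778·0.9287 + 0.0222·42.3385] = 1.7778
Node d (S = 54): V_d = 1/1.04·[0.9778·42.3385 + 0.0222·66.6385] = 41.2293
Node 0 (S = 90): V_0 = 1/1.04·[0.9778·1.7778 + 0.0222·41.2293] = 2.5524

€2.55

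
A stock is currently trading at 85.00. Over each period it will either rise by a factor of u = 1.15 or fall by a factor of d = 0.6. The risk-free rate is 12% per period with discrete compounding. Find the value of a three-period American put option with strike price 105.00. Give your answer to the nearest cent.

Risk-neutral probability p = (1 + 0.12 − 0.6)/(1.15 − 0.6) = 0.5200/0.5500 = 0.9455
Terminal stock prices: S_uuu = 129.3, S_uud = 67.45, S_udd = 35.19, S_ddd = 18.36
Terminal payoffs (K − S): max(-24.27, 0) = 0, max(37.55, 0) = 37.55, max(69.81, 0) = 69.81, max(86.64, 0) = 86.64
Node uu (S = 112.4): continuation = 1/1.12·[0.9455·0.0000 + 0.0545·37.5525] = 1.8289; exercise value = 0.0000 ≤ continuation, so V_uu = 1.8289
Node ud (S = 58.65): continuation = 1/1.12·[0.9455·37.5525 + 0.0545·69.8100] = 35.1000; exercise value = 46.3500 > continuation, so V_ud = 46.3500 (exercise)
Node dd (S = 30.6): continuation = 1/1.12·[0.9455·69.8100 + 0.0545·86.6400] = 63.1500; exercise value = 74.4000 > continuation, so V_dd = 74.4000 (exercise)
Node u (S = 97.75): continuation = 1/1.12·[0.9455·1.8289 + 0.0545·46.3500] = 3.8011; exercise value = 7.2500 > continuation, so V_u = 7.2500 (exercise)
Node d (S = 51): continuation = 1/1.12·[0.9455·46.3500 + 0.0545·74.4000] = 42.7500; exercise value = 54.0000 > continuation, so V_d = 54.0000 (exercise)
Node 0 (S = 85): continuation = 1/1.12·[0.9455·7.2500 + 0.0545·54.0000] = 8.7500; exercise value = 20.0000 > continuation, so V_0 = 20.0000 (exercise)

20.00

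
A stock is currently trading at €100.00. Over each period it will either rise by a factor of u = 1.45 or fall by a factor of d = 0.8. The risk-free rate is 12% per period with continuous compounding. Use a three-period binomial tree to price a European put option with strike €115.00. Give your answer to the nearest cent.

Risk-neutral probability p = (e^0.12 − 0.8)/(1.45 − 0.8) = 0.3275/0.6500 = 0.5038
Terminal stock prices: S_uuu = 304.9, S_uud = 168.2, S_udd = 92.8, S_ddd = 51.2
Terminal payoffs (K − S): max(-189.9, 0) = 0, max(-53.2, 0) = 0, max(22.2, 0) = 22.2, max(63.8, 0) = 63.8
Node uu (S = 210.2): V_uu = e^(−0.12)·[0.5038·0.0000 + 0.4962·0.0000] = 0.0000
Node ud (S = 116): V_ud = e^(−0.12)·[0.5038·0.0000 + 0.4962·22.2000] = 9.7692
Node dd (S = 64): V_dd = e^(−0.12)·[0.5038·22.2000 + 0.4962·63.8000] = 37.9959
Node u (S = 145): V_u = e^(−0.12)·[0.5038·0.0000 + 0.4962·9.7692] = 4.2990
Node d (S = 80): V_d = e^(−0.12)·[0.5038·9.7692 + 0.4962·37.9959] = 21.0857
Node 0 (S = 100): V_0 = e^(−0.12)·[0.5038·4.2990 + 0.4962·21.0857] = 11.1999

€11.20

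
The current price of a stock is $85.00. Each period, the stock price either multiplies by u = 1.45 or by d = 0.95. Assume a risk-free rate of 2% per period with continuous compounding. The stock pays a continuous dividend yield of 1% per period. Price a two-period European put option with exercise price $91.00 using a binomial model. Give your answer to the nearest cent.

$10.63

Per-period risk-free factor R = e^0.02 = 1.0202; dividend-adjusted growth = e^(0.02−0.01) = 1.0101.
Risk-neutral probability p = (1.0101 − 0.95)/(1.45 − 0.95) = 0.0601/0.5000 = 0.1201
Terminal stock prices: S_uu = 178.7, S_ud = 117.1, S_dd = 76.71
Terminal payoffs (K − S): max(-87.71, 0) = 0, max(-26.09, 0) = 0, max(14.29, 0) = 14.29
Node u (S = 123.2): V_u = e^(−0.02)·[0.1201·0.0000 + 0.8799·0.0000] = 0.0000
Node d (S = 80.75): V_d = e^(−0.02)·[0.1201·0.0000 + 0.8799·14.2875] = 12.3226
Node 0 (S = 85): V_0 = e^(−0.02)·[0.1201·0.0000 + 0.8799·12.3226] = 10.6280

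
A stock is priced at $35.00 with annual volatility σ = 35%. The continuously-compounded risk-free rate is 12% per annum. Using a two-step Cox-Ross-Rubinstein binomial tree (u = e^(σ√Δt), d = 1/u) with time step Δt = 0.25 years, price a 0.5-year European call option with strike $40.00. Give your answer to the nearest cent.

$2.68

CRR parameters: u = e^(σ√Δt) = e^(0.35·√0.25) = 1.1912, d = 1/u = 0.8395
Per-period rate: rΔt = 0.12·0.25 = 0.03, so R = e^0.03 = 1.0305
Risk-neutral probability p = (e^0.03 − 0.8395)/(1.1912 − 0.8395) = 0.1910/0.3518 = 0.5429
Terminal stock prices: S_uu = 49.67, S_ud = 35, S_dd = 24.66
Terminal payoffs (S − K): max(9.667, 0) = 9.667, max(-5, 0) = 0, max(-15.34, 0) = 0
Node u (S = 41.69): V_u = e^(−0.03)·[0.5429·9.6674 + 0.4571·0.0000] = 5.0936
Node d (S = 29.38): V_d = e^(−0.03)·[0.5429·0.0000 + 0.4571·0.0000] = 0.0000
Node 0 (S = 35): V_0 = e^(−0.03)·[0.5429·5.0936 + 0.4571·0.0000] = 2.6837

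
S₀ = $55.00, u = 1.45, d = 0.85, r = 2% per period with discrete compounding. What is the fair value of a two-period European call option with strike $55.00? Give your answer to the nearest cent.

Risk-neutral probability p = (1 + 0.02 − 0.85)/(1.45 − 0.85) = 0.1700/0.6000 = 0.2833
Terminal stock prices: S_uu = 115.6, S_ud = 67.79, S_dd = 39.74
Terminal payoffs (S − K): max(60.64, 0) = 60.64, max(12.79, 0) = 12.79, max(-15.26, 0) = 0
Node u (S = 79.75): V_u = 1/1.02·[0.2833·60.6375 + 0.7167·12.7875] = 25.8284
Node d (S = 46.75): V_d = 1/1.02·[0.2833·12.7875 + 0.7167·0.0000] = 3.5521
Node 0 (S = 55): V_0 = 1/1.02·[0.2833·25.8284 + 0.7167·3.5521] = 9.6703

$9.67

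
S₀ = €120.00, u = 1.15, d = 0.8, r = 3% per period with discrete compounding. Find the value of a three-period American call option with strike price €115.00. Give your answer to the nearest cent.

Risk-neutral probability p = (1 + 0.03 − 0.8)/(1.15 − 0.8) = 0.2300/0.3500 = 0.6571
Terminal stock prices: S_uuu = 182.5, S_uud = 127, S_udd = 88.32, S_ddd = 61.44
Terminal payoffs (S − K): max(67.5, 0) = 67.5, max(11.96, 0) = 11.96, max(-26.68, 0) = 0, max(-53.56, 0) = 0
Node uu (S = 158.7): continuation = 1/1.03·[0.6571·67.5050 + 0.3429·11.9600] = 47.0495; exercise value = 43.7000 ≤ continuation, so V_uu = 47.0495
Node ud (S = 110.4): continuation = 1/1.03·[0.6571·11.9600 + 0.3429·0.0000] = 7.6305; exercise value = 0.0000 ≤ continuation, so V_ud = 7.6305
Node dd (S = 76.8): continuation = 1/1.03·[0.6571·0.0000 + 0.3429·0.0000] = 0.0000; exercise value = 0.0000 ≤ continuation, so V_dd = 0.0000
Node u (S = 138): continuation = 1/1.03·[0.6571·47.0495 + 0.3429·7.6305] = 32.5577; exercise value = 23.0000 ≤ continuation, so V_u = 32.5577
Node d (S = 96): continuation = 1/1.03·[0.6571·7.6305 + 0.3429·0.0000] = 4.8683; exercise value = 0.0000 ≤ continuation, so V_d = 4.8683
Node 0 (S = 120): continuation = 1/1.03·[0.6571·32.5577 + 0.3429·4.8683] = 22.3924; exercise value = 5.0000 ≤ continuation, so V_0 = 22.3924

€22.39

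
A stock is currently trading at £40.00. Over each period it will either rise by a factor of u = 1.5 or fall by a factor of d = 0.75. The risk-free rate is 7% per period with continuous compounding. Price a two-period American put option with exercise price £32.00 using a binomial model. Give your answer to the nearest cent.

Risk-neutral probability p = (e^0.07 − 0.75)/(1.5 − 0.75) = 0.3225/0.7500 = 0.4300
Terminal stock prices: S_uu = 90, S_ud = 45, S_dd = 22.5
Terminal payoffs (K − S): max(-58, 0) = 0, max(-13, 0) = 0, max(9.5, 0) = 9.5
Node u (S = 60): continuation = e^(−0.07)·[0.4300·0.0000 + 0.5700·0.0000] = 0.0000; exercise value = 0.0000 ≤ continuation, so V_u = 0.0000
Node d (S = 30): continuation = e^(−0.07)·[0.4300·0.0000 + 0.5700·9.5000] = 5.0488; exercise value = 2.0000 ≤ continuation, so V_d = 5.0488
Node 0 (S = 40): continuation = e^(−0.07)·[0.4300·0.0000 + 0.5700·5.0488] = 2.6832; exercise value = 0.0000 ≤ continuation, so V_0 = 2.6832

£2.68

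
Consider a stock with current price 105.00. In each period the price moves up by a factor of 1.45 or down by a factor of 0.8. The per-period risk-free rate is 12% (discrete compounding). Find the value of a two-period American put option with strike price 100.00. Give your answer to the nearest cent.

Risk-neutral probability p = (1 + 0.12 − 0.8)/(1.45 − 0.8) = 0.3200/0.6500 = 0.4923
Terminal stock prices: S_uu = 220.8, S_ud = 121.8, S_dd = 67.2
Terminal payoffs (K − S): max(-120.8, 0) = 0, max(-21.8, 0) = 0, max(32.8, 0) = 32.8
Node u (S = 152.2): continuation = 1/1.12·[0.4923·0.0000 + 0.5077·0.0000] = 0.0000; exercise value = 0.0000 ≤ continuation, so V_u = 0.0000
Node d (S = 84): continuation = 1/1.12·[0.4923·0.0000 + 0.5077·32.8000] = 14.8681; exercise value = 16.0000 > continuation, so V_d = 16.0000 (exercise)
Node 0 (S = 105): continuation = 1/1.12·[0.4923·0.0000 + 0.5077·16.0000] = 7.2527; exercise value = 0.0000 ≤ continuation, so V_0 = 7.2527

7.25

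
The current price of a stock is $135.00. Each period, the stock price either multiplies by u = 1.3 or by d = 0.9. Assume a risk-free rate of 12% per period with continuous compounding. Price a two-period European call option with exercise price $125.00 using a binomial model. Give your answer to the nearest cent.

Risk-neutral probability p = (e^0.12 − 0.9)/(1.3 − 0.9) = 0.2275/0.4000 = 0.5687
Terminal stock prices: S_uu = 228.2, S_ud = 158, S_dd = 109.4
Terminal payoffs (S − K): max(103.2, 0) = 103.2, max(32.95, 0) = 32.95, max(-15.65, 0) = 0
Node u (S = 175.5): V_u = e^(−0.12)·[0.5687·103.1500 + 0.4313·32.9500] = 64.6349
Node d (S = 121.5): V_d = e^(−0.12)·[0.5687·32.9500 + 0.4313·0.0000] = 16.6209
Node 0 (S = 135): V_0 = e^(−0.12)·[0.5687·64.6349 + 0.4313·16.6209] = 38.9611

$38.96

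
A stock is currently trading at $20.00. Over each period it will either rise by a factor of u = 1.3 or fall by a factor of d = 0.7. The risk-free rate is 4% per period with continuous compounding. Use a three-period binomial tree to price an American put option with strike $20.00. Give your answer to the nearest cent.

Risk-neutral probability p = (e^0.04 − 0.7)/(1.3 − 0.7) = 0.3408/0.6000 = 0.5680
Terminal stock prices: S_uuu = 43.94, S_uud = 23.66, S_udd = 12.74, S_ddd = 6.86
Terminal payoffs (K − S): max(-23.94, 0) = 0, max(-3.66, 0) = 0, max(7.26, 0) = 7.26, max(13.14, 0) = 13.14
Node uu (S = 33.8): continuation = e^(−0.04)·[0.5680·0.0000 + 0.4320·0.0000] = 0.0000; exercise value = 0.0000 ≤ continuation, so V_uu = 0.0000
Node ud (S = 18.2): continuation = e^(−0.04)·[0.5680·0.0000 + 0.4320·7.2600] = 3.0132; exercise value = 1.8000 ≤ continuation, so V_ud = 3.0132
Node dd (S = 9.8): continuation = e^(−0.04)·[0.5680·7.2600 + 0.4320·13.1400] = 9.4158; exercise value = 10.2000 > continuation, so V_dd = 10.2000 (exercise)
Node u (S = 26): continuation = e^(−0.04)·[0.5680·0.0000 + 0.4320·3.0132] = 1.2506; exercise value = 0.0000 ≤ continuation, so V_u = 1.2506
Node d (S = 14): continuation = e^(−0.04)·[0.5680·3.0132 + 0.4320·10.2000] = 5.8779; exercise value = 6.0000 > continuation, so V_d = 6.0000 (exercise)
Node 0 (S = 20): continuation = e^(−0.04)·[0.5680·1.2506 + 0.4320·6.0000] = 3.1728; exercise value = 0.0000 ≤ continuation, so V_0 = 3.1728

$3.17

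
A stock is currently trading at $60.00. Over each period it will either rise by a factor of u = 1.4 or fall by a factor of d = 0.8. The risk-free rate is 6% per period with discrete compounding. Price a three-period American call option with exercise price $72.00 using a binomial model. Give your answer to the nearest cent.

Risk-neutral probability p = (1 + 0.06 − 0.8)/(1.4 − 0.8) = 0.2600/0.6000 = 0.4333
Terminal stock prices: S_uuu = 164.6, S_uud = 94.08, S_udd = 53.76, S_ddd = 30.72
Terminal payoffs (S − K): max(92.64, 0) = 92.64, max(22.08, 0) = 22.08, max(-18.24, 0) = 0, max(-41.28, 0) = 0
Node uu (S = 117.6): continuation = 1/1.06·[0.4333·92.6400 + 0.5667·22.0800] = 49.6755; exercise value = 45.6000 ≤ continuation, so V_uu = 49.6755
Node ud (S = 67.2): continuation = 1/1.06·[0.4333·22.0800 + 0.5667·0.0000] = 9.0264; exercise value = 0.0000 ≤ continuation, so V_ud = 9.0264
Node dd (S = 38.4): continuation = 1/1.06·[0.4333·0.0000 + 0.5667·0.0000] = 0.0000; exercise value = 0.0000 ≤ continuation, so V_dd = 0.0000
Node u (S = 84): continuation = 1/1.06·[0.4333·49.6755 + 0.5667·9.0264] = 25.1330; exercise value = 12.0000 ≤ continuation, so V_u = 25.1330
Node d (S = 48): continuation = 1/1.06·[0.4333·9.0264 + 0.5667·0.0000] = 3.6900; exercise value = 0.0000 ≤ continuation, so V_d = 3.6900
Node 0 (S = 60): continuation = 1/1.06·[0.4333·25.1330 + 0.5667·3.6900] = 12.2472; exercise value = 0.0000 ≤ continuation, so V_0 = 12.2472

$12.25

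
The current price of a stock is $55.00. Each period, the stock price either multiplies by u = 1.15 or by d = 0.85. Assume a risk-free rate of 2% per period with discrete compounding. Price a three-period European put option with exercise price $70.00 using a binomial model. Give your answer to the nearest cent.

$13.30

Risk-neutral probability p = (1 + 0.02 − 0.85)/(1.15 − 0.85) = 0.1700/0.3000 = 0.5667
Terminal stock prices: S_uuu = 83.65, S_uud = 61.83, S_udd = 45.7, S_ddd = 33.78
Terminal payoffs (K − S): max(-13.65, 0) = 0, max(8.173, 0) = 8.173, max(24.3, 0) = 24.3, max(36.22, 0) = 36.22
Node uu (S = 72.74): V_uu = 1/1.02·[0.5667·0.0000 + 0.4333·8.1731] = 3.4722
Node ud (S = 53.76): V_ud = 1/1.02·[0.5667·8.1731 + 0.4333·24.3019] = 14.8650
Node dd (S = 39.74): V_dd = 1/1.02·[0.5667·24.3019 + 0.4333·36.2231] = 28.8900
Node u (S = 63.25): V_u = 1/1.02·[0.5667·3.4722 + 0.4333·14.8650] = 8.2442
Node d (S = 46.75): V_d = 1/1.02·[0.5667·14.8650 + 0.4333·28.8900] = 20.5318
Node 0 (S = 55): V_0 = 1/1.02·[0.5667·8.2442 + 0.4333·20.5318] = 13.3028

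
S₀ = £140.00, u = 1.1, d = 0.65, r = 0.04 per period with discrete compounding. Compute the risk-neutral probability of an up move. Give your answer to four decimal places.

p = 0.8667

Risk-neutral probability p = (1 + 0.04 − 0.65)/(1.1 − 0.65) = 0.3900/0.4500 = 0.8667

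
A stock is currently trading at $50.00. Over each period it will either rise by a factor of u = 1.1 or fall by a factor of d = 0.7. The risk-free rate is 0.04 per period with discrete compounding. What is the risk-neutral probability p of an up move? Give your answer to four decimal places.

p = 0.8500

Risk-neutral probability p = (1 + 0.04 − 0.7)/(1.1 − 0.7) = 0.3400/0.4000 = 0.8500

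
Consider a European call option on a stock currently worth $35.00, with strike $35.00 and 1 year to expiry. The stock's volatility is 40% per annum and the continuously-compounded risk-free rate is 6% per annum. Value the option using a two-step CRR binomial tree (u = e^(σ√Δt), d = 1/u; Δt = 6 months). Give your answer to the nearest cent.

CRR parameters: u = e^(σ√Δt) = e^(0.4·√0.5) = 1.3269, d = 1/u = 0.7536
Per-period rate: rΔt = 0.06·0.5 = 0.03, so R = e^0.03 = 1.0305
Risk-neutral probability p = (e^0.03 − 0.7536)/(1.3269 − 0.7536) = 0.2768/0.5733 = 0.4829
Terminal stock prices: S_uu = 61.62, S_ud = 35, S_dd = 19.88
Terminal payoffs (S − K): max(26.62, 0) = 26.62, max(0, 0) = 0, max(-15.12, 0) = 0
Node u (S = 46.44): V_u = e^(−0.03)·[0.4829·26.6229 + 0.5171·0.0000] = 12.4758
Node d (S = 26.38): V_d = e^(−0.03)·[0.4829·0.0000 + 0.5171·0.0000] = 0.0000
Node 0 (S = 35): V_0 = e^(−0.03)·[0.4829·12.4758 + 0.5171·0.0000] = 5.8463

$5.85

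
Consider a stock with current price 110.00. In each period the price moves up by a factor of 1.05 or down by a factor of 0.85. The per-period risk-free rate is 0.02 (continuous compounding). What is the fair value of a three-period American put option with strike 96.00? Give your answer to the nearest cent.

Risk-neutral probability p = (e^0.02 − 0.85)/(1.05 − 0.85) = 0.1702/0.2000 = 0.8510
Terminal stock prices: S_uuu = 127.3, S_uud = 103.1, S_udd = 83.45, S_ddd = 67.55
Terminal payoffs (K − S): max(-31.34, 0) = 0, max(-7.084, 0) = 0, max(12.55, 0) = 12.55, max(28.45, 0) = 28.45
Node uu (S = 121.3): continuation = e^(−0.02)·[0.8510·0.0000 + 0.1490·0.0000] = 0.0000; exercise value = 0.0000 ≤ continuation, so V_uu = 0.0000
Node ud (S = 98.17): continuation = e^(−0.02)·[0.8510·0.0000 + 0.1490·12.5513] = 1.8330; exercise value = 0.0000 ≤ continuation, so V_ud = 1.8330
Node dd (S = 79.47): continuation = e^(−0.02)·[0.8510·12.5513 + 0.1490·28.4463] = 14.6241; exercise value = 16.5250 > continuation, so V_dd = 16.5250 (exercise)
Node u (S = 115.5): continuation = e^(−0.02)·[0.8510·0.0000 + 0.1490·1.8330] = 0.2677; exercise value = 0.0000 ≤ continuation, so V_u = 0.2677
Node d (S = 93.5): continuation = e^(−0.02)·[0.8510·1.8330 + 0.1490·16.5250] = 3.9424; exercise value = 2.5000 ≤ continuation, so V_d = 3.9424
Node 0 (S = 110): continuation = e^(−0.02)·[0.8510·0.2677 + 0.1490·3.9424] = 0.7991; exercise value = 0.0000 ≤ continuation, so V_0 = 0.7991

0.80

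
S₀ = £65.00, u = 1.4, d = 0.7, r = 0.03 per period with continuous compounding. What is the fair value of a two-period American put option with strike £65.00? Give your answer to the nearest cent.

Risk-neutral probability p = (e^0.03 − 0.7)/(1.4 − 0.7) = 0.3305/0.7000 = 0.4721
Terminal stock prices: S_uu = 127.4, S_ud = 63.7, S_dd = 31.85
Terminal payoffs (K − S): max(-62.4, 0) = 0, max(1.3, 0) = 1.3, max(33.15, 0) = 33.15
Node u (S = 91): continuation = e^(−0.03)·[0.4721·0.0000 + 0.5279·1.3000] = 0.6660; exercise value = 0.0000 ≤ continuation, so V_u = 0.6660
Node d (S = 45.5): continuation = e^(−0.03)·[0.4721·1.3000 + 0.5279·33.1500] = 17.5790; exercise value = 19.5000 > continuation, so V_d = 19.5000 (exercise)
Node 0 (S = 65): continuation = e^(−0.03)·[0.4721·0.6660 + 0.5279·19.5000] = 10.2954; exercise value = 0.0000 ≤ continuation, so V_0 = 10.2954

£10.30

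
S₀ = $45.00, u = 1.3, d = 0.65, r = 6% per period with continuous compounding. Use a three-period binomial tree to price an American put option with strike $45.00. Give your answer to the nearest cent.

$6.88

Risk-neutral probability p = (e^0.06 − 0.65)/(1.3 − 0.65) = 0.4118/0.6500 = 0.6336
Terminal stock prices: S_uuu = 98.87, S_uud = 49.43, S_udd = 24.72, S_ddd = 12.36
Terminal payoffs (K − S): max(-53.87, 0) = 0, max(-4.433, 0) = 0, max(20.28, 0) = 20.28, max(32.64, 0) = 32.64
Node uu (S = 76.05): continuation = e^(−0.06)·[0.6336·0.0000 + 0.3664·0.0000] = 0.0000; exercise value = 0.0000 ≤ continuation, so V_uu = 0.0000
Node ud (S = 38.02): continuation = e^(−0.06)·[0.6336·0.0000 + 0.3664·20.2837] = 6.9993; exercise value = 6.9750 ≤ continuation, so V_ud = 6.9993
Node dd (S = 19.01): continuation = e^(−0.06)·[0.6336·20.2837 + 0.3664·32.6419] = 23.3669; exercise value = 25.9875 > continuation, so V_dd = 25.9875 (exercise)
Node u (S = 58.5): continuation = e^(−0.06)·[0.6336·0.0000 + 0.3664·6.9993] = 2.4152; exercise value = 0.0000 ≤ continuation, so V_u = 2.4152
Node d (S = 29.25): continuation = e^(−0.06)·[0.6336·6.9993 + 0.3664·25.9875] = 13.1439; exercise value = 15.7500 > continuation, so V_d = 15.7500 (exercise)
Node 0 (S = 45): continuation = e^(−0.06)·[0.6336·2.4152 + 0.3664·15.7500] = 6.8760; exercise value = 0.0000 ≤ continuation, so V_0 = 6.8760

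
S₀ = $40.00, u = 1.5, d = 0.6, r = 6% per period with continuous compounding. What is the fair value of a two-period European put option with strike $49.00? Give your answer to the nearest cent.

$13.03

Risk-neutral probability p = (e^0.06 − 0.6)/(1.5 − 0.6) = 0.4618/0.9000 = 0.5132
Terminal stock prices: S_uu = 90, S_ud = 36, S_dd = 14.4
Terminal payoffs (K − S): max(-41, 0) = 0, max(13, 0) = 13, max(34.6, 0) = 34.6
Node u (S = 60): V_u = e^(−0.06)·[0.5132·0.0000 + 0.4868·13.0000] = 5.9605
Node d (S = 24): V_d = e^(−0.06)·[0.5132·13.0000 + 0.4868·34.6000] = 22.1465
Node 0 (S = 40): V_0 = e^(−0.06)·[0.5132·5.9605 + 0.4868·22.1465] = 13.0346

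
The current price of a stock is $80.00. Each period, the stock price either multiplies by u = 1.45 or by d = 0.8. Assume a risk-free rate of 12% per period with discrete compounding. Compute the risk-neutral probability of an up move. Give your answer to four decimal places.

Risk-neutral probability p = (1 + 0.12 − 0.8)/(1.45 − 0.8) = 0.3200/0.6500 = 0.4923

p = 0.4923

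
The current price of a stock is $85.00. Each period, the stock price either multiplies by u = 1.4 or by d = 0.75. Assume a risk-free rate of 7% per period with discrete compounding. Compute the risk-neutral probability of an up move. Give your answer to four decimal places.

Risk-neutral probability p = (1 + 0.07 − 0.75)/(1.4 − 0.75) = 0.3200/0.6500 = 0.4923

p = 0.4923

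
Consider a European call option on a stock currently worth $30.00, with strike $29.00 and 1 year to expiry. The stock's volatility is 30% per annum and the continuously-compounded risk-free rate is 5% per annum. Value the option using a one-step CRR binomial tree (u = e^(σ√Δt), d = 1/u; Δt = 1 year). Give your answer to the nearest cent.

CRR parameters: u = e^(σ√Δt) = e^(0.3·√1) = 1.3499, d = 1/u = 0.7408
Per-period rate: rΔt = 0.05·1 = 0.05, so R = e^0.05 = 1.0513
Risk-neutral probability p = (e^0.05 − 0.7408)/(1.3499 − 0.7408) = 0.3105/0.6090 = 0.5097
Terminal stock prices: S_u = 40.5, S_d = 22.22
Terminal payoffs (S − K): max(11.5, 0) = 11.5, max(-6.775, 0) = 0
Node 0 (S = 30): V_0 = e^(−0.05)·[0.5097·11.4958 + 0.4903·0.0000] = 5.5741

$5.57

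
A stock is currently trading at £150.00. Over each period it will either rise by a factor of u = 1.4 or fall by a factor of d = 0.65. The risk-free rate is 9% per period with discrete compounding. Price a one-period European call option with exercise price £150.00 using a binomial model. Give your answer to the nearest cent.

£32.29

Risk-neutral probability p = (1 + 0.09 − 0.65)/(1.4 − 0.65) = 0.4400/0.7500 = 0.5867
Terminal stock prices: S_u = 210, S_d = 97.5
Terminal payoffs (S − K): max(60, 0) = 60, max(-52.5, 0) = 0
Node 0 (S = 150): V_0 = 1/1.09·[0.5867·60.0000 + 0.4133·0.0000] = 32.2936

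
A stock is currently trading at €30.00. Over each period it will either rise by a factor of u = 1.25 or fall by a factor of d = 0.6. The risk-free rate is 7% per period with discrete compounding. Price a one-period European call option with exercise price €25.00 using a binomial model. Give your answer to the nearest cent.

Risk-neutral probability p = (1 + 0.07 − 0.6)/(1.25 − 0.6) = 0.4700/0.6500 = 0.7231
Terminal stock prices: S_u = 37.5, S_d = 18
Terminal payoffs (S − K): max(12.5, 0) = 12.5, max(-7, 0) = 0
Node 0 (S = 30): V_0 = 1/1.07·[0.7231·12.5000 + 0.2769·0.0000] = 8.4472

€8.45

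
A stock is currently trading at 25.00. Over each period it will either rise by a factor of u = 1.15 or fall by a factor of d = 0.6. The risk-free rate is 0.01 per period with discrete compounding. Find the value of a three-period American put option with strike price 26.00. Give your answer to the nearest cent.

5.25

Risk-neutral probability p = (1 + 0.01 − 0.6)/(1.15 − 0.6) = 0.4100/0.5500 = 0.7455
Terminal stock prices: S_uuu = 38.02, S_uud = 19.84, S_udd = 10.35, S_ddd = 5.4
Terminal payoffs (K − S): max(-12.02, 0) = 0, max(6.163, 0) = 6.163, max(15.65, 0) = 15.65, max(20.6, 0) = 20.6
Node uu (S = 33.06): continuation = 1/1.01·[0.7455·0.0000 + 0.2545·6.1625] = 1.5531; exercise value = 0.0000 ≤ continuation, so V_uu = 1.5531
Node ud (S = 17.25): continuation = 1/1.01·[0.7455·6.1625 + 0.2545·15.6500] = 8.4926; exercise value = 8.7500 > continuation, so V_ud = 8.7500 (exercise)
Node dd (S = 9): continuation = 1/1.01·[0.7455·15.6500 + 0.2545·20.6000] = 16.7426; exercise value = 17.0000 > continuation, so V_dd = 17.0000 (exercise)
Node u (S = 28.75): continuation = 1/1.01·[0.7455·1.5531 + 0.2545·8.7500] = 3.3515; exercise value = 0.0000 ≤ continuation, so V_u = 3.3515
Node d (S = 15): continuation = 1/1.01·[0.7455·8.7500 + 0.2545·17.0000] = 10.7426; exercise value = 11.0000 > continuation, so V_d = 11.0000 (exercise)
Node 0 (S = 25): continuation = 1/1.01·[0.7455·3.3515 + 0.2545·11.0000] = 5.2460; exercise value = 1.0000 ≤ continuation, so V_0 = 5.2460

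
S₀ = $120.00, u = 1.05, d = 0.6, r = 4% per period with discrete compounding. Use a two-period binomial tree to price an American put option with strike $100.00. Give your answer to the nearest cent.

Risk-neutral probability p = (1 + 0.04 − 0.6)/(1.05 − 0.6) = 0.4400/0.4500 = 0.9778
Terminal stock prices: S_uu = 132.3, S_ud = 75.6, S_dd = 43.2
Terminal payoffs (K − S): max(-32.3, 0) = 0, max(24.4, 0) = 24.4, max(56.8, 0) = 56.8
Node u (S = 126): continuation = 1/1.04·[0.9778·0.0000 + 0.0222·24.4000] = 0.5214; exercise value = 0.0000 ≤ continuation, so V_u = 0.5214
Node d (S = 72): continuation = 1/1.04·[0.9778·24.4000 + 0.0222·56.8000] = 24.1538; exercise value = 28.0000 > continuation, so V_d = 28.0000 (exercise)
Node 0 (S = 120): continuation = 1/1.04·[0.9778·0.5214 + 0.0222·28.0000] = 1.0885; exercise value = 0.0000 ≤ continuation, so V_0 = 1.0885

$1.09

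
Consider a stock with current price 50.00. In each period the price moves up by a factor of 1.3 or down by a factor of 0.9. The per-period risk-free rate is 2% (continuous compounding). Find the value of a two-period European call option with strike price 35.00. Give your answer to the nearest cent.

16.37

Risk-neutral probability p = (e^0.02 − 0.9)/(1.3 − 0.9) = 0.1202/0.4000 = 0.3005
Terminal stock prices: S_uu = 84.5, S_ud = 58.5, S_dd = 40.5
Terminal payoffs (S − K): max(49.5, 0) = 49.5, max(23.5, 0) = 23.5, max(5.5, 0) = 5.5
Node u (S = 65): V_u = e^(−0.02)·[0.3005·49.5000 + 0.6995·23.5000] = 30.6930
Node d (S = 45): V_d = e^(−0.02)·[0.3005·23.5000 + 0.6995·5.5000] = 10.6930
Node 0 (S = 50): V_0 = e^(−0.02)·[0.3005·30.6930 + 0.6995·10.6930] = 16.3724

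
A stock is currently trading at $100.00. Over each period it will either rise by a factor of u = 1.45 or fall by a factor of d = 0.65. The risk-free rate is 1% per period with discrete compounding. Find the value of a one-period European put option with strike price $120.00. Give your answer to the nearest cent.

$29.95

Risk-neutral probability p = (1 + 0.01 − 0.65)/(1.45 − 0.65) = 0.3600/0.8000 = 0.4500
Terminal stock prices: S_u = 145, S_d = 65
Terminal payoffs (K − S): max(-25, 0) = 0, max(55, 0) = 55
Node 0 (S = 100): V_0 = 1/1.01·[0.4500·0.0000 + 0.5500·55.0000] = 29.9505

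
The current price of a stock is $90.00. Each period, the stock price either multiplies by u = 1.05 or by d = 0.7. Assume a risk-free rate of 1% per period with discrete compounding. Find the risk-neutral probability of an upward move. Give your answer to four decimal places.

Risk-neutral probability p = (1 + 0.01 − 0.7)/(1.05 − 0.7) = 0.3100/0.3500 = 0.8857

p = 0.8857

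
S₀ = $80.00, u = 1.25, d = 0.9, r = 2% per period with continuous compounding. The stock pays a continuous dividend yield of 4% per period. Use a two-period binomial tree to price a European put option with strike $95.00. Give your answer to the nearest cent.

$18.94

Per-period risk-free factor R = e^0.02 = 1.0202; dividend-adjusted growth = e^(0.02−0.04) = 0.9802.
Risk-neutral probability p = (0.9802 − 0.9)/(1.25 − 0.9) = 0.0802/0.3500 = 0.2291
Terminal stock prices: S_uu = 125, S_ud = 90, S_dd = 64.8
Terminal payoffs (K − S): max(-30, 0) = 0, max(5, 0) = 5, max(30.2, 0) = 30.2
Node u (S = 100): V_u = e^(−0.02)·[0.2291·0.0000 + 0.7709·5.0000] = 3.7780
Node d (S = 72): V_d = e^(−0.02)·[0.2291·5.0000 + 0.7709·30.2000] = 23.9420
Node 0 (S = 80): V_0 = e^(−0.02)·[0.2291·3.7780 + 0.7709·23.9420] = 18.9391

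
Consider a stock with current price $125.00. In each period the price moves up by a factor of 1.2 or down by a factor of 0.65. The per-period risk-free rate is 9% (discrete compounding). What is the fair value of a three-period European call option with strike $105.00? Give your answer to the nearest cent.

$47.44

Risk-neutral probability p = (1 + 0.09 − 0.65)/(1.2 − 0.65) = 0.4400/0.5500 = 0.8000
Terminal stock prices: S_uuu = 216, S_uud = 117, S_udd = 63.38, S_ddd = 34.33
Terminal payoffs (S − K): max(111, 0) = 111, max(12, 0) = 12, max(-41.62, 0) = 0, max(-70.67, 0) = 0
Node uu (S = 180): V_uu = 1/1.09·[0.8000·111.0000 + 0.2000·12.0000] = 83.6697
Node ud (S = 97.5): V_ud = 1/1.09·[0.8000·12.0000 + 0.2000·0.0000] = 8.8073
Node dd (S = 52.81): V_dd = 1/1.09·[0.8000·0.0000 + 0.2000·0.0000] = 0.0000
Node u (S = 150): V_u = 1/1.09·[0.8000·83.6697 + 0.2000·8.8073] = 63.0250
Node d (S = 81.25): V_d = 1/1.09·[0.8000·8.8073 + 0.2000·0.0000] = 6.4641
Node 0 (S = 125): V_0 = 1/1.09·[0.8000·63.0250 + 0.2000·6.4641] = 47.4430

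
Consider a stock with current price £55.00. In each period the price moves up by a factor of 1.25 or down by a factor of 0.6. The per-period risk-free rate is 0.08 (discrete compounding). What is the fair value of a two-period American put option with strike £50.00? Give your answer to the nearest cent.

£5.57

Risk-neutral probability p = (1 + 0.08 − 0.6)/(1.25 − 0.6) = 0.4800/0.6500 = 0.7385
Terminal stock prices: S_uu = 85.94, S_ud = 41.25, S_dd = 19.8
Terminal payoffs (K − S): max(-35.94, 0) = 0, max(8.75, 0) = 8.75, max(30.2, 0) = 30.2
Node u (S = 68.75): continuation = 1/1.08·[0.7385·0.0000 + 0.2615·8.7500] = 2.1189; exercise value = 0.0000 ≤ continuation, so V_u = 2.1189
Node d (S = 33): continuation = 1/1.08·[0.7385·8.7500 + 0.2615·30.2000] = 13.2963; exercise value = 17.0000 > continuation, so V_d = 17.0000 (exercise)
Node 0 (S = 55): continuation = 1/1.08·[0.7385·2.1189 + 0.2615·17.0000] = 5.5657; exercise value = 0.0000 ≤ continuation, so V_0 = 5.5657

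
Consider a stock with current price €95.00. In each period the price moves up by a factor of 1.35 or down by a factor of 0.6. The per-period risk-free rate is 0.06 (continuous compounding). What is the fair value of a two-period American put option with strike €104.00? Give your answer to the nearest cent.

€22.68

Risk-neutral probability p = (e^0.06 − 0.6)/(1.35 − 0.6) = 0.4618/0.7500 = 0.6158
Terminal stock prices: S_uu = 173.1, S_ud = 76.95, S_dd = 34.2
Terminal payoffs (K − S): max(-69.14, 0) = 0, max(27.05, 0) = 27.05, max(69.8, 0) = 69.8
Node u (S = 128.2): continuation = e^(−0.06)·[0.6158·0.0000 + 0.3842·27.0500] = 9.7878; exercise value = 0.0000 ≤ continuation, so V_u = 9.7878
Node d (S = 57): continuation = e^(−0.06)·[0.6158·27.0500 + 0.3842·69.8000] = 40.9435; exercise value = 47.0000 > continuation, so V_d = 47.0000 (exercise)
Node 0 (S = 95): continuation = e^(−0.06)·[0.6158·9.7878 + 0.3842·47.0000] = 22.6828; exercise value = 9.0000 ≤ continuation, so V_0 = 22.6828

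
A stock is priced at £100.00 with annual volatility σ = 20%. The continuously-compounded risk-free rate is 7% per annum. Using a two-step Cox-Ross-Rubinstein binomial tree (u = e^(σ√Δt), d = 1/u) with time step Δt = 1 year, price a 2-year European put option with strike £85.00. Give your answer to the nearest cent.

£2.14

CRR parameters: u = e^(σ√Δt) = e^(0.2·√1) = 1.2214, d = 1/u = 0.8187
Per-period rate: rΔt = 0.07·1 = 0.07, so R = e^0.07 = 1.0725
Risk-neutral probability p = (e^0.07 − 0.8187)/(1.2214 − 0.8187) = 0.2538/0.4027 = 0.6302
Terminal stock prices: S_uu = 149.2, S_ud = 100, S_dd = 67.03
Terminal payoffs (K − S): max(-64.18, 0) = 0, max(-15, 0) = 0, max(17.97, 0) = 17.97
Node u (S = 122.1): V_u = e^(−0.07)·[0.6302·0.0000 + 0.3698·0.0000] = 0.0000
Node d (S = 81.87): V_d = e^(−0.07)·[0.6302·0.0000 + 0.3698·17.9680] = 6.1948
Node 0 (S = 100): V_0 = e^(−0.07)·[0.6302·0.0000 + 0.3698·6.1948] = 2.1358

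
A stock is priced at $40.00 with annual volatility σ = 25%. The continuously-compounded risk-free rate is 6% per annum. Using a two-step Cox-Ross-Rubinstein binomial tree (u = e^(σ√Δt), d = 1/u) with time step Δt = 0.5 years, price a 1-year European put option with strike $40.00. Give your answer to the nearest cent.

$2.36

CRR parameters: u = e^(σ√Δt) = e^(0.25·√0.5) = 1.1934, d = 1/u = 0.8380
Per-period rate: rΔt = 0.06·0.5 = 0.03, so R = e^0.03 = 1.0305
Risk-neutral probability p = (e^0.03 − 0.8380)/(1.1934 − 0.8380) = 0.1925/0.3554 = 0.5416
Terminal stock prices: S_uu = 56.96, S_ud = 40, S_dd = 28.09
Terminal payoffs (K − S): max(-16.96, 0) = 0, max(0, 0) = 0, max(11.91, 0) = 11.91
Node u (S = 47.73): V_u = e^(−0.03)·[0.5416·0.0000 + 0.4584·0.0000] = 0.0000
Node d (S = 33.52): V_d = e^(−0.03)·[0.5416·0.0000 + 0.4584·11.9125] = 5.2991
Node 0 (S = 40): V_0 = e^(−0.03)·[0.5416·0.0000 + 0.4584·5.2991] = 2.3573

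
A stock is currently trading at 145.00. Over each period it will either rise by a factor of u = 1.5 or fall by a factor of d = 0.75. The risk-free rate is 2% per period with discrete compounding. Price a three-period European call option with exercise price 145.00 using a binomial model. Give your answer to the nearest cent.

38.52

Risk-neutral probability p = (1 + 0.02 − 0.75)/(1.5 − 0.75) = 0.2700/0.7500 = 0.3600
Terminal stock prices: S_uuu = 489.4, S_uud = 244.7, S_udd = 122.3, S_ddd = 61.17
Terminal payoffs (S − K): max(344.4, 0) = 344.4, max(99.69, 0) = 99.69, max(-22.66, 0) = 0, max(-83.83, 0) = 0
Node uu (S = 326.2): V_uu = 1/1.02·[0.3600·344.3750 + 0.6400·99.6875] = 184.0931
Node ud (S = 163.1): V_ud = 1/1.02·[0.3600·99.6875 + 0.6400·0.0000] = 35.1838
Node dd (S = 81.56): V_dd = 1/1.02·[0.3600·0.0000 + 0.6400·0.0000] = 0.0000
Node u (S = 217.5): V_u = 1/1.02·[0.3600·184.0931 + 0.6400·35.1838] = 87.0502
Node d (S = 108.8): V_d = 1/1.02·[0.3600·35.1838 + 0.6400·0.0000] = 12.4178
Node 0 (S = 145): V_0 = 1/1.02·[0.3600·87.0502 + 0.6400·12.4178] = 38.5152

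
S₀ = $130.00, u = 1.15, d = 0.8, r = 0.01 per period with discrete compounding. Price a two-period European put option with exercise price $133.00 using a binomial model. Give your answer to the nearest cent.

Risk-neutral probability p = (1 + 0.01 − 0.8)/(1.15 − 0.8) = 0.2100/0.3500 = 0.6000
Terminal stock prices: S_uu = 171.9, S_ud = 119.6, S_dd = 83.2
Terminal payoffs (K − S): max(-38.92, 0) = 0, max(13.4, 0) = 13.4, max(49.8, 0) = 49.8
Node u (S = 149.5): V_u = 1/1.01·[0.6000·0.0000 + 0.4000·13.4000] = 5.3069
Node d (S = 104): V_d = 1/1.01·[0.6000·13.4000 + 0.4000·49.8000] = 27.6832
Node 0 (S = 130): V_0 = 1/1.01·[0.6000·5.3069 + 0.4000·27.6832] = 14.1163

$14.12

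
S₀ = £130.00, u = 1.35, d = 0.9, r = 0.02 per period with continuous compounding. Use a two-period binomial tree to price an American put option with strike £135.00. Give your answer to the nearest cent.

Risk-neutral probability p = (e^0.02 − 0.9)/(1.35 − 0.9) = 0.1202/0.4500 = 0.2671
Terminal stock prices: S_uu = 236.9, S_ud = 158, S_dd = 105.3
Terminal payoffs (K − S): max(-101.9, 0) = 0, max(-22.95, 0) = 0, max(29.7, 0) = 29.7
Node u (S = 175.5): continuation = e^(−0.02)·[0.2671·0.0000 + 0.7329·0.0000] = 0.0000; exercise value = 0.0000 ≤ continuation, so V_u = 0.0000
Node d (S = 117): continuation = e^(−0.02)·[0.2671·0.0000 + 0.7329·29.7000] = 21.3357; exercise value = 18.0000 ≤ continuation, so V_d = 21.3357
Node 0 (S = 130): continuation = e^(−0.02)·[0.2671·0.0000 + 0.7329·21.3357] = 15.3270; exercise value = 5.0000 ≤ continuation, so V_0 = 15.3270

£15.33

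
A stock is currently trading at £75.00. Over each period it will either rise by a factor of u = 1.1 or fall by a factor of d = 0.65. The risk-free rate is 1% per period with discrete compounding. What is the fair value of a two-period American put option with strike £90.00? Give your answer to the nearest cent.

Risk-neutral probability p = (1 + 0.01 − 0.65)/(1.1 − 0.65) = 0.3600/0.4500 = 0.8000
Terminal stock prices: S_uu = 90.75, S_ud = 53.62, S_dd = 31.69
Terminal payoffs (K − S): max(-0.75, 0) = 0, max(36.38, 0) = 36.38, max(58.31, 0) = 58.31
Node u (S = 82.5): continuation = 1/1.01·[0.8000·0.0000 + 0.2000·36.3750] = 7.2030; exercise value = 7.5000 > continuation, so V_u = 7.5000 (exercise)
Node d (S = 48.75): continuation = 1/1.01·[0.8000·36.3750 + 0.2000·58.3125] = 40.3589; exercise value = 41.2500 > continuation, so V_d = 41.2500 (exercise)
Node 0 (S = 75): continuation = 1/1.01·[0.8000·7.5000 + 0.2000·41.2500] = 14.1089; exercise value = 15.0000 > continuation, so V_0 = 15.0000 (exercise)

£15.00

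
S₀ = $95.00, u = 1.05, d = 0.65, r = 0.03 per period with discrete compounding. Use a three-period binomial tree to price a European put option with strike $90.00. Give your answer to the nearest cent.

Risk-neutral probability p = (1 + 0.03 − 0.65)/(1.05 − 0.65) = 0.3800/0.4000 = 0.9500
Terminal stock prices: S_uuu = 110, S_uud = 68.08, S_udd = 42.14, S_ddd = 26.09
Terminal payoffs (K − S): max(-19.97, 0) = 0, max(21.92, 0) = 21.92, max(47.86, 0) = 47.86, max(63.91, 0) = 63.91
Node uu (S = 104.7): V_uu = 1/1.03·[0.9500·0.0000 + 0.0500·21.9206] = 1.0641
Node ud (S = 64.84): V_ud = 1/1.03·[0.9500·21.9206 + 0.0500·47.8556] = 22.5411
Node dd (S = 40.14): V_dd = 1/1.03·[0.9500·47.8556 + 0.0500·63.9106] = 47.2411
Node u (S = 99.75): V_u = 1/1.03·[0.9500·1.0641 + 0.0500·22.5411] = 2.0757
Node d (S = 61.75): V_d = 1/1.03·[0.9500·22.5411 + 0.0500·47.2411] = 23.0836
Node 0 (S = 95): V_0 = 1/1.03·[0.9500·2.0757 + 0.0500·23.0836] = 3.0350

$3.04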